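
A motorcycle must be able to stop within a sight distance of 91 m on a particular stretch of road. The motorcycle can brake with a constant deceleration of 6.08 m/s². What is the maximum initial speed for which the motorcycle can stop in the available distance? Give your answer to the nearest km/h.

Maximum speed ≈ 120 km/h

v²/(2a) = d ⇒ v = √(2 × 6.080 × 91) = √1106.56 = 33.2650 m/s.
33.2650 m/s × 3.6 = 119.754 km/h.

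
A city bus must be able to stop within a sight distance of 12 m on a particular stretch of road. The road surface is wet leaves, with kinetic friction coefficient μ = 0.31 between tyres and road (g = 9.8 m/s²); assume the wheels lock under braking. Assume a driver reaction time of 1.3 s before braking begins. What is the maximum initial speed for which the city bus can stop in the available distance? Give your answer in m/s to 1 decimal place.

a = μg = 0.31 × 9.8 = 3.038 m/s².
Stopping distance: v·t_r + v²/(2a) = 12 with t_r = 1.3 s and a = 3.038 m/s².
So v² + 7.899 v − 72.91 = 0.
Positive root: v = −a·t_r + √((a·t_r)² + 2a·d) = −3.949 + √(15.595 + 72.91) = 5.4587 m/s.

Maximum speed ≈ 5.5 m/s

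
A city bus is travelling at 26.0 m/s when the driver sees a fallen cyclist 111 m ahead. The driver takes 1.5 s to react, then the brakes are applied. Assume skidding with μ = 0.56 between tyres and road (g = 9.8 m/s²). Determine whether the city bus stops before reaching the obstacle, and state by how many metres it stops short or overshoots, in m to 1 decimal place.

a = μg = 0.56 × 9.8 = 5.488 m/s².
Reaction distance = 26.0000 × 1.5 = 39.000 m.
Braking distance = v²/(2a) = 676.000 / 10.976 = 61.589 m.
Total stopping distance = 39.000 + 61.589 = 100.589 m, vs 111 m available — it stops with 111 − 100.589 = 10.411 m to spare.

Yes — it stops 10.4 m short of the obstacle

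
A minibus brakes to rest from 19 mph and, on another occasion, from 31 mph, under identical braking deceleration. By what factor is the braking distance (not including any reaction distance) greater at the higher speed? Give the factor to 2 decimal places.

Factor ≈ 2.66

Braking distance d = v²/(2a), so with a fixed, d ∝ v².
Factor = (31/19)² = 1.6316² = 2.6621.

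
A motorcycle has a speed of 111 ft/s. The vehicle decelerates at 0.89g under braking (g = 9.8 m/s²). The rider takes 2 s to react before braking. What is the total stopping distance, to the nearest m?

Total stopping distance ≈ 133 m

111 ft/s × 0.3048 = 33.8328 m/s.
a = 0.89 × 9.8 = 8.722 m/s².
Reaction distance = v·t_r = 33.8328 × 2 = 67.666 m.
Braking distance = v²/(2a) = 33.8328² / (2 × 8.722) = 1144.658 / 17.444 = 65.619 m.
Total = 67.666 + 65.619 = 133.285 m.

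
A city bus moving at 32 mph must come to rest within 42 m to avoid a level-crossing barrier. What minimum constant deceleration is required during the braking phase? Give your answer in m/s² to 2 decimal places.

Required deceleration ≈ 2.44 m/s²

32 mph × 0.44704 = 14.3053 m/s.
v² = 2a·d ⇒ a = v²/(2d) = 14.3053² / (2 × 42.000) = 204.642 / 84.000 = 2.4362 m/s².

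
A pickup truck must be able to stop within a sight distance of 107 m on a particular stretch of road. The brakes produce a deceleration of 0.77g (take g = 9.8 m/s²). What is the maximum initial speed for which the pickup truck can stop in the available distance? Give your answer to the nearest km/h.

Maximum speed ≈ 145 km/h

a = 0.77 × 9.8 = 7.546 m/s².
v²/(2a) = d ⇒ v = √(2 × 7.546 × 107) = √1614.84 = 40.1851 m/s.
40.1851 m/s × 3.6 = 144.666 km/h.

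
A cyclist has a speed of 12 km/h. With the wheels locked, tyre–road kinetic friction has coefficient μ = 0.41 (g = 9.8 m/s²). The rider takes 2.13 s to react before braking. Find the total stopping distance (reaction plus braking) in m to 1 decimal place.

12 km/h ÷ 3.6 = 3.3333 m/s.
a = μg = 0.41 × 9.8 = 4.018 m/s².
Reaction distance = v·t_r = 3.3333 × 2.13 = 7.100 m.
Braking distance = v²/(2a) = 3.3333² / (2 × 4.018) = 11.111 / 8.036 = 1.383 m.
Total = 7.100 + 1.383 = 8.483 m.

Total stopping distance ≈ 8.5 m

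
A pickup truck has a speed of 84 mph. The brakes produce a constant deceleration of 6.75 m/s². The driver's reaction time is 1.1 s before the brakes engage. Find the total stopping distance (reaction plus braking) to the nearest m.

Total stopping distance ≈ 146 m

84 mph × 0.44704 = 37.5514 m/s.
Reaction distance = v·t_r = 37.5514 × 1.1 = 41.307 m.
Braking distance = v²/(2a) = 37.5514² / (2 × 6.750) = 1410.108 / 13.500 = 104.452 m.
Total = 41.307 + 104.452 = 145.759 m.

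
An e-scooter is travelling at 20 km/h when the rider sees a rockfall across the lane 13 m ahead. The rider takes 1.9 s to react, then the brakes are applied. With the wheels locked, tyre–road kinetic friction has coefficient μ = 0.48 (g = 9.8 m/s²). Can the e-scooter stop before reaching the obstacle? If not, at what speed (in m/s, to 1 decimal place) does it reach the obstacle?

No — it strikes the obstacle at 2.8 m/s

20 km/h ÷ 3.6 = 5.5556 m/s.
a = μg = 0.48 × 9.8 = 4.704 m/s².
Reaction distance = 5.5556 × 1.9 = 10.556 m.
Braking distance needed to stop: v²/(2a) = 30.865 / 9.408 = 3.281 m, so total needed = 10.556 + 3.281 = 13.837 m > 13 m — it cannot stop.
Distance remaining when braking begins: 13 − 10.556 = 2.444 m.
v² = v₀² − 2a·d = 30.865 − 2 × 4.704 × 2.444 = 7.872 m²/s².
v = √7.872 = 2.806 m/s.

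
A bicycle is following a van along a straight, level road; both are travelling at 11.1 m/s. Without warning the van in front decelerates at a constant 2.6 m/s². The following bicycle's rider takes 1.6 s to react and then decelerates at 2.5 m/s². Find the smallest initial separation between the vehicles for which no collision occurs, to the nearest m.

Leader travels v²/(2a_L) = 123.210 / 5.200 = 23.694 m before stopping.
Follower covers v·t_r = 11.1000 × 1.6 = 17.760 m while reacting, then v²/(2a_F) = 123.210 / 5.000 = 24.642 m while braking, for a total of 17.760 + 24.642 = 42.402 m.
Since a_F ≤ a_L and the follower starts braking later, the follower is never slower than the leader, so the closest approach is when both have stopped.
Minimum gap = 42.402 − 23.694 = 18.708 m.

Minimum gap ≈ 19 m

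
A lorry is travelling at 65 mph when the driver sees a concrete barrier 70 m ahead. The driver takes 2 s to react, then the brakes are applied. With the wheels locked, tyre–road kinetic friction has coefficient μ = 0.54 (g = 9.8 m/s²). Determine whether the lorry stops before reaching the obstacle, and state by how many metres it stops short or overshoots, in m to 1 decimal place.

No — it overshoots by 67.9 m

65 mph × 0.44704 = 29.0576 m/s.
a = μg = 0.54 × 9.8 = 5.292 m/s².
Reaction distance = 29.0576 × 2 = 58.115 m.
Braking distance = v²/(2a) = 844.344 / 10.584 = 79.776 m.
Total stopping distance = 58.115 + 79.776 = 137.891 m, vs 70 m available — it cannot stop in time and overshoots by 137.891 − 70 = 67.891 m.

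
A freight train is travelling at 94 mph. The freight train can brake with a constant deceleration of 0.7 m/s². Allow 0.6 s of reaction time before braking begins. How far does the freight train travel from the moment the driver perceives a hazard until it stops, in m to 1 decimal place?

94 mph × 0.44704 = 42.0218 m/s.
Reaction distance = v·t_r = 42.0218 × 0.6 = 25.213 m.
Braking distance = v²/(2a) = 42.0218² / (2 × 0.700) = 1765.832 / 1.400 = 1261.309 m.
Total = 25.213 + 1261.309 = 1286.522 m.

Total stopping distance ≈ 1286.5 m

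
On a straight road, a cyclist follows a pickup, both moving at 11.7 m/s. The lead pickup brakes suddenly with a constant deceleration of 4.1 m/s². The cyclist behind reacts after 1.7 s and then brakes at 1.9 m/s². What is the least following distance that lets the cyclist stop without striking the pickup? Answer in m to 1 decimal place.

Minimum gap ≈ 39.2 m

Leader travels v²/(2a_L) = 136.890 / 8.200 = 16.694 m before stopping.
Follower covers v·t_r = 11.7000 × 1.7 = 19.890 m while reacting, then v²/(2a_F) = 136.890 / 3.800 = 36.024 m while braking, for a total of 19.890 + 36.024 = 55.914 m.
Since a_F ≤ a_L and the follower starts braking later, the follower is never slower than the leader, so the closest approach is when both have stopped.
Minimum gap = 55.914 − 16.694 = 39.220 m.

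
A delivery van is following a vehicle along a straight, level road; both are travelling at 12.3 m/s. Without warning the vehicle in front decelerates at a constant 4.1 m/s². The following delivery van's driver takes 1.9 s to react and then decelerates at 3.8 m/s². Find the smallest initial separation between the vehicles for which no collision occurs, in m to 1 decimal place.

Minimum gap ≈ 24.8 m

Leader travels v²/(2a_L) = 151.290 / 8.200 = 18.450 m before stopping.
Follower covers v·t_r = 12.3000 × 1.9 = 23.370 m while reacting, then v²/(2a_F) = 151.290 / 7.600 = 19.907 m while braking, for a total of 23.370 + 19.907 = 43.277 m.
Since a_F ≤ a_L and the follower starts braking later, the follower is never slower than the leader, so the closest approach is when both have stopped.
Minimum gap = 43.277 − 18.450 = 24.827 m.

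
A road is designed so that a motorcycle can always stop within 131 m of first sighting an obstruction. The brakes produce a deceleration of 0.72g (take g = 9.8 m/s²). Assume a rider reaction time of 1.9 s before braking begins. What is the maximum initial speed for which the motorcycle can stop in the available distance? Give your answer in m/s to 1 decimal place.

Maximum speed ≈ 31.6 m/s

a = 0.72 × 9.8 = 7.056 m/s².
Stopping distance: v·t_r + v²/(2a) = 131 with t_r = 1.9 s and a = 7.056 m/s².
So v² + 26.813 v − 1848.67 = 0.
Positive root: v = −a·t_r + √((a·t_r)² + 2a·d) = −13.406 + √(179.721 + 1848.67) = 31.6317 m/s.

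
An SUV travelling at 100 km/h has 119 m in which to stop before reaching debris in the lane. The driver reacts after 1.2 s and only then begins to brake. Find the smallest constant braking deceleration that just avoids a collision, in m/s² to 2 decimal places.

Required deceleration ≈ 4.50 m/s²

100 km/h ÷ 3.6 = 27.7778 m/s.
Distance covered during reaction = 27.7778 × 1.2 = 33.333 m.
Distance available for braking: 119 − 33.333 = 85.667 m.
v² = 2a·d ⇒ a = v²/(2d) = 27.7778² / (2 × 85.667) = 771.606 / 171.334 = 4.5035 m/s².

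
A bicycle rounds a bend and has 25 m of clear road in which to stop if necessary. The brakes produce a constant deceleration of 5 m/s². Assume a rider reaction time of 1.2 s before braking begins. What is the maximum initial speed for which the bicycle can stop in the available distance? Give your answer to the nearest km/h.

Maximum speed ≈ 39 km/h

Stopping distance: v·t_r + v²/(2a) = 25 with t_r = 1.2 s and a = 5.000 m/s².
So v² + 12.000 v − 250.00 = 0.
Positive root: v = −a·t_r + √((a·t_r)² + 2a·d) = −6.000 + √(36.000 + 250.00) = 10.9115 m/s.
10.9115 m/s × 3.6 = 39.281 km/h.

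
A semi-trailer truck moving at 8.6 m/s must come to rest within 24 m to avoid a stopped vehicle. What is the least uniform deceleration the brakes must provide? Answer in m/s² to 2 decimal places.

Required deceleration ≈ 1.54 m/s²

v² = 2a·d ⇒ a = v²/(2d) = 8.6000² / (2 × 24.000) = 73.960 / 48.000 = 1.5408 m/s².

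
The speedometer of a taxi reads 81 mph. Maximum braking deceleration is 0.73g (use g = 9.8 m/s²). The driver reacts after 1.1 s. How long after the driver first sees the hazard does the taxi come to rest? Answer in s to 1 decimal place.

81 mph × 0.44704 = 36.2102 m/s.
a = 0.73 × 9.8 = 7.154 m/s².
Braking time = v/a = 36.2102 / 7.154 = 5.062 s.
Total = 1.1 + 5.062 = 6.162 s.

Total time ≈ 6.2 s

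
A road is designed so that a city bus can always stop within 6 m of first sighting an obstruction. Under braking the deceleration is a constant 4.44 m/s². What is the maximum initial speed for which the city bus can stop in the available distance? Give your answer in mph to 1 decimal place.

Maximum speed ≈ 16.3 mph

v²/(2a) = d ⇒ v = √(2 × 4.440 × 6) = √53.28 = 7.2993 m/s.
7.2993 m/s ÷ 0.44704 = 16.328 mph.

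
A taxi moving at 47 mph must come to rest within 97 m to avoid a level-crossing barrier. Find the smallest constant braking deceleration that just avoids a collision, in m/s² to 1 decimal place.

47 mph × 0.44704 = 21.0109 m/s.
v² = 2a·d ⇒ a = v²/(2d) = 21.0109² / (2 × 97.000) = 441.458 / 194.000 = 2.2756 m/s².

Required deceleration ≈ 2.3 m/s²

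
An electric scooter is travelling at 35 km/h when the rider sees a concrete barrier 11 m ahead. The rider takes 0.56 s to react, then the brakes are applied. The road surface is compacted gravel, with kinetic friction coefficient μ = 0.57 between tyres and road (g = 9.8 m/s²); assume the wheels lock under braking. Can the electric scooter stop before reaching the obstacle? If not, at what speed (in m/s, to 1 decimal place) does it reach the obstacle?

No — it strikes the obstacle at 5.7 m/s

35 km/h ÷ 3.6 = 9.7222 m/s.
a = μg = 0.57 × 9.8 = 5.586 m/s².
Reaction distance = 9.7222 × 0.56 = 5.444 m.
Braking distance needed to stop: v²/(2a) = 94.521 / 11.172 = 8.461 m, so total needed = 5.444 + 8.461 = 13.905 m > 11 m — it cannot stop.
Distance remaining when braking begins: 11 − 5.444 = 5.556 m.
v² = v₀² − 2a·d = 94.521 − 2 × 5.586 × 5.556 = 32.449 m²/s².
v = √32.449 = 5.696 m/s.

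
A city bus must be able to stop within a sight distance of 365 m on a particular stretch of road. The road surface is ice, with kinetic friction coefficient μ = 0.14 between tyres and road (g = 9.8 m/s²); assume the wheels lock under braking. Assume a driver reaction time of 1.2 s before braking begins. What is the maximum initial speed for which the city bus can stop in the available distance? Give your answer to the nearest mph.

a = μg = 0.14 × 9.8 = 1.372 m/s².
Stopping distance: v·t_r + v²/(2a) = 365 with t_r = 1.2 s and a = 1.372 m/s².
So v² + 3.293 v − 1001.56 = 0.
Positive root: v = −a·t_r + √((a·t_r)² + 2a·d) = −1.646 + √(2.709 + 1001.56) = 30.0442 m/s.
30.0442 m/s ÷ 0.44704 = 67.207 mph.

Maximum speed ≈ 67 mph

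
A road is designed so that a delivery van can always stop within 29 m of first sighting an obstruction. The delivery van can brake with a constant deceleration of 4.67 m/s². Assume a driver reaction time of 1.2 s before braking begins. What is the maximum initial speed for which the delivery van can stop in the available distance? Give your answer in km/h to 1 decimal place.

Stopping distance: v·t_r + v²/(2a) = 29 with t_r = 1.2 s and a = 4.670 m/s².
So v² + 11.208 v − 270.86 = 0.
Positive root: v = −a·t_r + √((a·t_r)² + 2a·d) = −5.604 + √(31.405 + 270.86) = 11.7818 m/s.
11.7818 m/s × 3.6 = 42.414 km/h.

Maximum speed ≈ 42.4 km/h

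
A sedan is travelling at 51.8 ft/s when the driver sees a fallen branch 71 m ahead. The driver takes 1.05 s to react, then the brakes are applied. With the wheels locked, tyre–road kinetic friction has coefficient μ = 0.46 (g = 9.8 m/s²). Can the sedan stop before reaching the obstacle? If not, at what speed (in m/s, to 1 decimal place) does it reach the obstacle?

Yes — it stops about 26.8 m short of the obstacle, so it never reaches it

51.8 ft/s × 0.3048 = 15.7886 m/s.
a = μg = 0.46 × 9.8 = 4.508 m/s².
Reaction distance = 15.7886 × 1.05 = 16.578 m.
Braking distance = v²/(2a) = 249.280 / 9.016 = 27.649 m.
Total stopping distance = 16.578 + 27.649 = 44.227 m, vs 71 m available — it stops with 71 − 44.227 = 26.773 m to spare.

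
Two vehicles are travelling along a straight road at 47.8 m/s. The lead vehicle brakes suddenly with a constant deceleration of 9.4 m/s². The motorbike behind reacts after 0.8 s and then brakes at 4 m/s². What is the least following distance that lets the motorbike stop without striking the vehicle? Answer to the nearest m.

Minimum gap ≈ 202 m

Leader travels v²/(2a_L) = 2284.840 / 18.800 = 121.534 m before stopping.
Follower covers v·t_r = 47.8000 × 0.8 = 38.240 m while reacting, then v²/(2a_F) = 2284.840 / 8.000 = 285.605 m while braking, for a total of 38.240 + 285.605 = 323.845 m.
Since a_F ≤ a_L and the follower starts braking later, the follower is never slower than the leader, so the closest approach is when both have stopped.
Minimum gap = 323.845 − 121.534 = 202.311 m.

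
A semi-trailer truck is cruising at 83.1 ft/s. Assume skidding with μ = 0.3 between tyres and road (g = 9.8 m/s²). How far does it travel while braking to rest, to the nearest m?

83.1 ft/s × 0.3048 = 25.3289 m/s.
a = μg = 0.3 × 9.8 = 2.940 m/s².
Braking distance = v²/(2a) = 25.3289² / (2 × 2.940) = 641.553 / 5.880 = 109.108 m.

Braking distance ≈ 109 m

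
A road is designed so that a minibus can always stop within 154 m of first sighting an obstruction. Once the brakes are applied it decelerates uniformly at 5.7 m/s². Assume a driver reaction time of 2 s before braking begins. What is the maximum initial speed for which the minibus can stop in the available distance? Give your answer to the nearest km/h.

Maximum speed ≈ 115 km/h

Stopping distance: v·t_r + v²/(2a) = 154 with t_r = 2 s and a = 5.700 m/s².
So v² + 22.800 v − 1755.60 = 0.
Positive root: v = −a·t_r + √((a·t_r)² + 2a·d) = −11.400 + √(129.960 + 1755.60) = 32.0230 m/s.
32.0230 m/s × 3.6 = 115.283 km/h.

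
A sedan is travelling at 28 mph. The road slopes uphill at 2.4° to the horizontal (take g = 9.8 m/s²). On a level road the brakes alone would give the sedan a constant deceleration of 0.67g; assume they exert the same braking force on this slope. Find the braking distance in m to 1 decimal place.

28 mph × 0.44704 = 12.5171 m/s.
a = 0.67 × 9.8 = 6.566 m/s².
Gravity along the uphill slope adds to the braking deceleration: a_eff = 6.566 + 9.8·sin 2.4° = 6.566 + 0.410 = 6.976 m/s².
Braking distance = v²/(2a) = 12.5171² / (2 × 6.976) = 156.678 / 13.952 = 11.230 m.

Braking distance ≈ 11.2 m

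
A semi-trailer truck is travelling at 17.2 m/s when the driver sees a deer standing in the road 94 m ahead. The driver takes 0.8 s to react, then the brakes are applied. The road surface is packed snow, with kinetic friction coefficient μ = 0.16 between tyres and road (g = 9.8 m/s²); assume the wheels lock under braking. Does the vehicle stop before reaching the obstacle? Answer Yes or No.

a = μg = 0.16 × 9.8 = 1.568 m/s².
Reaction distance = 17.2000 × 0.8 = 13.760 m.
Braking distance = v²/(2a) = 295.840 / 3.136 = 94.337 m.
Total stopping distance = 13.760 + 94.337 = 108.097 m, vs 94 m available — it cannot stop in time and overshoots by 108.097 − 94 = 14.097 m.

No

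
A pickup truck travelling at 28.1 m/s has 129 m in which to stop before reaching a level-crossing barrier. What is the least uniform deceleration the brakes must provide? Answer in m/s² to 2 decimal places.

Required deceleration ≈ 3.06 m/s²

v² = 2a·d ⇒ a = v²/(2d) = 28.1000² / (2 × 129.000) = 789.610 / 258.000 = 3.0605 m/s².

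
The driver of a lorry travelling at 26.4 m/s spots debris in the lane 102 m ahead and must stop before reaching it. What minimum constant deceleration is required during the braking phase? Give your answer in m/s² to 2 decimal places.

v² = 2a·d ⇒ a = v²/(2d) = 26.4000² / (2 × 102.000) = 696.960 / 204.000 = 3.4165 m/s².

Required deceleration ≈ 3.42 m/s²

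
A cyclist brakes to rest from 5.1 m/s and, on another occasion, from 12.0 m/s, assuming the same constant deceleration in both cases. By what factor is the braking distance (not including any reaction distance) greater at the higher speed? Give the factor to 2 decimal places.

Factor ≈ 5.54

Braking distance d = v²/(2a), so with a fixed, d ∝ v².
Factor = (12.0/5.1)² = 2.3529² = 5.5361.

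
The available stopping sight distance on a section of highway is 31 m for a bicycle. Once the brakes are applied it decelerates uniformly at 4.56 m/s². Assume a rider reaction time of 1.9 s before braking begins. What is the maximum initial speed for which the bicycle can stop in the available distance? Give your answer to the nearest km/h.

Maximum speed ≈ 37 km/h

Stopping distance: v·t_r + v²/(2a) = 31 with t_r = 1.9 s and a = 4.560 m/s².
So v² + 17.328 v − 282.72 = 0.
Positive root: v = −a·t_r + √((a·t_r)² + 2a·d) = −8.664 + √(75.065 + 282.72) = 10.2512 m/s.
10.2512 m/s × 3.6 = 36.904 km/h.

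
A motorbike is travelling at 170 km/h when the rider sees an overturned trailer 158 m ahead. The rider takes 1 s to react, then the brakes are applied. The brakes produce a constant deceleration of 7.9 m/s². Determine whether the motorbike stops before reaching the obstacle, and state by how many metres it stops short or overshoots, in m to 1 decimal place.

170 km/h ÷ 3.6 = 47.2222 m/s.
Reaction distance = 47.2222 × 1 = 47.222 m.
Braking distance = v²/(2a) = 2229.936 / 15.800 = 141.135 m.
Total stopping distance = 47.222 + 141.135 = 188.357 m, vs 158 m available — it cannot stop in time and overshoots by 188.357 − 158 = 30.357 m.

No — it overshoots by 30.4 m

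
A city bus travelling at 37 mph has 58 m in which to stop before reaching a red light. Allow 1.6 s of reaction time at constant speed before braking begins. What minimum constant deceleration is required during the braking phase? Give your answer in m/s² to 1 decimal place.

37 mph × 0.44704 = 16.5405 m/s.
Distance covered during reaction = 16.5405 × 1.6 = 26.465 m.
Distance available for braking: 58 − 26.465 = 31.535 m.
v² = 2a·d ⇒ a = v²/(2d) = 16.5405² / (2 × 31.535) = 273.588 / 63.070 = 4.3378 m/s².

Required deceleration ≈ 4.3 m/s²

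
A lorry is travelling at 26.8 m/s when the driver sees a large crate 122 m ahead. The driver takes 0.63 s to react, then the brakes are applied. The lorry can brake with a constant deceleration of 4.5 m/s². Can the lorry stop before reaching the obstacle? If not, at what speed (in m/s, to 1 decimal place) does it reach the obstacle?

Yes — it stops about 25.3 m short of the obstacle, so it never reaches it

Reaction distance = 26.8000 × 0.63 = 16.884 m.
Braking distance = v²/(2a) = 718.240 / 9.000 = 79.804 m.
Total stopping distance = 16.884 + 79.804 = 96.688 m, vs 122 m available — it stops with 122 − 96.688 = 25.312 m to spare.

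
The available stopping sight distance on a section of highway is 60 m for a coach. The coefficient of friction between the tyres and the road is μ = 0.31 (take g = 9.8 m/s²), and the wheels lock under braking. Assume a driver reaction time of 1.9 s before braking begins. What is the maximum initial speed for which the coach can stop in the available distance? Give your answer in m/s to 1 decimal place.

a = μg = 0.31 × 9.8 = 3.038 m/s².
Stopping distance: v·t_r + v²/(2a) = 60 with t_r = 1.9 s and a = 3.038 m/s².
So v² + 11.544 v − 364.56 = 0.
Positive root: v = −a·t_r + √((a·t_r)² + 2a·d) = −5.772 + √(33.316 + 364.56) = 14.1748 m/s.

Maximum speed ≈ 14.2 m/s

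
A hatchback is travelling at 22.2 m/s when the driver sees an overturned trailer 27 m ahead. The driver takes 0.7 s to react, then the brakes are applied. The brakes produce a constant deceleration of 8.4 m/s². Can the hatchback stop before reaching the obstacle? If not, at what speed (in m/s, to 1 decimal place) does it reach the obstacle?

Reaction distance = 22.2000 × 0.7 = 15.540 m.
Braking distance needed to stop: v²/(2a) = 492.840 / 16.800 = 29.336 m, so total needed = 15.540 + 29.336 = 44.876 m > 27 m — it cannot stop.
Distance remaining when braking begins: 27 − 15.540 = 11.460 m.
v² = v₀² − 2a·d = 492.840 − 2 × 8.400 × 11.460 = 300.312 m²/s².
v = √300.312 = 17.330 m/s.

No — it strikes the obstacle at 17.3 m/s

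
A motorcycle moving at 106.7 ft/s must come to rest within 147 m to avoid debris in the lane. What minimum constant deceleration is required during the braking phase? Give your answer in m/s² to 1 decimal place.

106.7 ft/s × 0.3048 = 32.5222 m/s.
v² = 2a·d ⇒ a = v²/(2d) = 32.5222² / (2 × 147.000) = 1057.693 / 294.000 = 3.5976 m/s².

Required deceleration ≈ 3.6 m/s²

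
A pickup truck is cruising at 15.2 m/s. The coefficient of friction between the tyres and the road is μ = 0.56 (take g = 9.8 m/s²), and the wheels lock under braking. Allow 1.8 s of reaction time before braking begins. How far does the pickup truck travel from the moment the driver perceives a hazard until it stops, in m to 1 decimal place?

Total stopping distance ≈ 48.4 m

a = μg = 0.56 × 9.8 = 5.488 m/s².
Reaction distance = v·t_r = 15.2000 × 1.8 = 27.360 m.
Braking distance = v²/(2a) = 15.2000² / (2 × 5.488) = 231.040 / 10.976 = 21.050 m.
Total = 27.360 + 21.050 = 48.410 m.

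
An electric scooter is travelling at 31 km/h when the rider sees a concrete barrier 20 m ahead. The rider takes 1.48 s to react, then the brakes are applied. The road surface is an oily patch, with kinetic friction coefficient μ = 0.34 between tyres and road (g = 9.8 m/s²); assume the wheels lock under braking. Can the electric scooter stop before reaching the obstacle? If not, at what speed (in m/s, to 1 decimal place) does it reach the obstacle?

No — it strikes the obstacle at 5.1 m/s

31 km/h ÷ 3.6 = 8.6111 m/s.
a = μg = 0.34 × 9.8 = 3.332 m/s².
Reaction distance = 8.6111 × 1.48 = 12.744 m.
Braking distance needed to stop: v²/(2a) = 74.151 / 6.664 = 11.127 m, so total needed = 12.744 + 11.127 = 23.871 m > 20 m — it cannot stop.
Distance remaining when braking begins: 20 − 12.744 = 7.256 m.
v² = v₀² − 2a·d = 74.151 − 2 × 3.332 × 7.256 = 25.797 m²/s².
v = √25.797 = 5.079 m/s.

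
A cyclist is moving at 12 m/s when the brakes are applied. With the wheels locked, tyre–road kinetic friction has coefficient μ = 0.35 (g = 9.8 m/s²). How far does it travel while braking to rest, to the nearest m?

a = μg = 0.35 × 9.8 = 3.430 m/s².
Braking distance = v²/(2a) = 12.0000² / (2 × 3.430) = 144.000 / 6.860 = 20.991 m.

Braking distance ≈ 21 m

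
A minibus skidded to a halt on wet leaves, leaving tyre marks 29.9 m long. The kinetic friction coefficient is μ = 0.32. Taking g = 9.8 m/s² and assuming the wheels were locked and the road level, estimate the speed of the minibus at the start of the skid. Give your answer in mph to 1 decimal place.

Initial speed ≈ 30.6 mph

Deceleration a = μg = 0.32 × 9.8 = 3.136 m/s².
v = √(2a·d) = √(2 × 3.136 × 29.9) = √187.533 = 13.6943 m/s.
= 13.6943 ÷ 0.44704 = 30.633 mph.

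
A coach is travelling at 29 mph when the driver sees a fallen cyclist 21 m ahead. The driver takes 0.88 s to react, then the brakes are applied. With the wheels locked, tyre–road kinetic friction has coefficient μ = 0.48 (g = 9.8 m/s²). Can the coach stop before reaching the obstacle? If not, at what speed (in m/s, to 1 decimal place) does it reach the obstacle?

29 mph × 0.44704 = 12.9642 m/s.
a = μg = 0.48 × 9.8 = 4.704 m/s².
Reaction distance = 12.9642 × 0.88 = 11.408 m.
Braking distance needed to stop: v²/(2a) = 168.070 / 9.408 = 17.865 m, so total needed = 11.408 + 17.865 = 29.273 m > 21 m — it cannot stop.
Distance remaining when braking begins: 21 − 11.408 = 9.592 m.
v² = v₀² − 2a·d = 168.070 − 2 × 4.704 × 9.592 = 77.828 m²/s².
v = √77.828 = 8.822 m/s.

No — it strikes the obstacle at 8.8 m/s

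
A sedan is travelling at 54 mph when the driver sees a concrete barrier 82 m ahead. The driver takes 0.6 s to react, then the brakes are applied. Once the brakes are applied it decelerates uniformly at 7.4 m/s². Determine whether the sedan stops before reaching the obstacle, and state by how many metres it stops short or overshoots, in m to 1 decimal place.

Yes — it stops 28.1 m short of the obstacle

54 mph × 0.44704 = 24.1402 m/s.
Reaction distance = 24.1402 × 0.6 = 14.484 m.
Braking distance = v²/(2a) = 582.749 / 14.800 = 39.375 m.
Total stopping distance = 14.484 + 39.375 = 53.859 m, vs 82 m available — it stops with 82 − 53.859 = 28.141 m to spare.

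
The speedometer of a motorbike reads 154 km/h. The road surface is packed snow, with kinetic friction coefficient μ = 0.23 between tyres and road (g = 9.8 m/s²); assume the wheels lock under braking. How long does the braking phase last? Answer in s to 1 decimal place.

Braking time ≈ 19.0 s

154 km/h ÷ 3.6 = 42.7778 m/s.
a = μg = 0.23 × 9.8 = 2.254 m/s².
Braking time = v/a = 42.7778 / 2.254 = 18.979 s.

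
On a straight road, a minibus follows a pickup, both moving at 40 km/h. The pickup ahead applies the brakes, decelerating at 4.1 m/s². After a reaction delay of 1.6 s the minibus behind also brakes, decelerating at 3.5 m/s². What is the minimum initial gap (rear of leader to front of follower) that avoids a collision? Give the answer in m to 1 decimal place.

40 km/h ÷ 3.6 = 11.1111 m/s.
Leader travels v²/(2a_L) = 123.457 / 8.200 = 15.056 m before stopping.
Follower covers v·t_r = 11.1111 × 1.6 = 17.778 m while reacting, then v²/(2a_F) = 123.457 / 7.000 = 17.637 m while braking, for a total of 17.778 + 17.637 = 35.415 m.
Since a_F ≤ a_L and the follower starts braking later, the follower is never slower than the leader, so the closest approach is when both have stopped.
Minimum gap = 35.415 − 15.056 = 20.359 m.

Minimum gap ≈ 20.4 m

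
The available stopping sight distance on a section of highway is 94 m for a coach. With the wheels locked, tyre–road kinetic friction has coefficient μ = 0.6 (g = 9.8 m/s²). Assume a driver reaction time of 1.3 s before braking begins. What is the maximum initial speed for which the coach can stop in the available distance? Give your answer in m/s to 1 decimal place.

Maximum speed ≈ 26.5 m/s

a = μg = 0.6 × 9.8 = 5.880 m/s².
Stopping distance: v·t_r + v²/(2a) = 94 with t_r = 1.3 s and a = 5.880 m/s².
So v² + 15.288 v − 1105.44 = 0.
Positive root: v = −a·t_r + √((a·t_r)² + 2a·d) = −7.644 + √(58.431 + 1105.44) = 26.4716 m/s.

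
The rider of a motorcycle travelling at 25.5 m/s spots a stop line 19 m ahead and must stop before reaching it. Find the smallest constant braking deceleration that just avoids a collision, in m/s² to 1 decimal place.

v² = 2a·d ⇒ a = v²/(2d) = 25.5000² / (2 × 19.000) = 650.250 / 38.000 = 17.1118 m/s².

Required deceleration ≈ 17.1 m/s²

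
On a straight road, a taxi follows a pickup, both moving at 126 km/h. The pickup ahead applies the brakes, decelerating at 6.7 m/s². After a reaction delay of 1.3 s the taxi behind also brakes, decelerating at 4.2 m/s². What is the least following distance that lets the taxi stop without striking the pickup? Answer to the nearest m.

Minimum gap ≈ 100 m

126 km/h ÷ 3.6 = 35.0000 m/s.
Leader travels v²/(2a_L) = 1225.000 / 13.400 = 91.418 m before stopping.
Follower covers v·t_r = 35.0000 × 1.3 = 45.500 m while reacting, then v²/(2a_F) = 1225.000 / 8.400 = 145.833 m while braking, for a total of 45.500 + 145.833 = 191.333 m.
Since a_F ≤ a_L and the follower starts braking later, the follower is never slower than the leader, so the closest approach is when both have stopped.
Minimum gap = 191.333 − 91.418 = 99.915 m.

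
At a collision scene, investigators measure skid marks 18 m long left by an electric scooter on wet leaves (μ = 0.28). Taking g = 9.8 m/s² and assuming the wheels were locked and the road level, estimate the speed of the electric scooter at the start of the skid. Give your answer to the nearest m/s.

Deceleration a = μg = 0.28 × 9.8 = 2.744 m/s².
v = √(2a·d) = √(2 × 2.744 × 18) = √98.784 = 9.9390 m/s.

Initial speed ≈ 10 m/s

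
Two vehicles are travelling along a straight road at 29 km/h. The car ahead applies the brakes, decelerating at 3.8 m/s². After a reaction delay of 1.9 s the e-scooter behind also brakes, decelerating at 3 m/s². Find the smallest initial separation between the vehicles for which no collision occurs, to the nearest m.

29 km/h ÷ 3.6 = 8.0556 m/s.
Leader travels v²/(2a_L) = 64.893 / 7.600 = 8.539 m before stopping.
Follower covers v·t_r = 8.0556 × 1.9 = 15.306 m while reacting, then v²/(2a_F) = 64.893 / 6.000 = 10.816 m while braking, for a total of 15.306 + 10.816 = 26.122 m.
Since a_F ≤ a_L and the follower starts braking later, the follower is never slower than the leader, so the closest approach is when both have stopped.
Minimum gap = 26.122 − 8.539 = 17.583 m.

Minimum gap ≈ 18 m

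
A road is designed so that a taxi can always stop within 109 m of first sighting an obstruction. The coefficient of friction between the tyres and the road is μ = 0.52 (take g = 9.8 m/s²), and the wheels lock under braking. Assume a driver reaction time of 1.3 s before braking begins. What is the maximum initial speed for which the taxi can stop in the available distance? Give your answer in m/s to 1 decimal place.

a = μg = 0.52 × 9.8 = 5.096 m/s².
Stopping distance: v·t_r + v²/(2a) = 109 with t_r = 1.3 s and a = 5.096 m/s².
So v² + 13.250 v − 1110.93 = 0.
Positive root: v = −a·t_r + √((a·t_r)² + 2a·d) = −6.625 + √(43.891 + 1110.93) = 27.3577 m/s.

Maximum speed ≈ 27.4 m/s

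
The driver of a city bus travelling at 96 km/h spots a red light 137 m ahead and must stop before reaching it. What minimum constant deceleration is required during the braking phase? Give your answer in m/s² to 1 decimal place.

96 km/h ÷ 3.6 = 26.6667 m/s.
v² = 2a·d ⇒ a = v²/(2d) = 26.6667² / (2 × 137.000) = 711.113 / 274.000 = 2.5953 m/s².

Required deceleration ≈ 2.6 m/s²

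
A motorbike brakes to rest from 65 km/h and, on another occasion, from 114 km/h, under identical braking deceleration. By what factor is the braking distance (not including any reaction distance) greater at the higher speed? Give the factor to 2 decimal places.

Factor ≈ 3.08

Braking distance d = v²/(2a), so with a fixed, d ∝ v².
Factor = (114/65)² = 1.7538² = 3.0758.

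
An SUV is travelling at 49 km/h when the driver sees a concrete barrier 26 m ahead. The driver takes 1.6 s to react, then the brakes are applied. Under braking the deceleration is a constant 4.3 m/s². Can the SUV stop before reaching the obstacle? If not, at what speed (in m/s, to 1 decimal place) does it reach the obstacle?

No — it strikes the obstacle at 12.2 m/s

49 km/h ÷ 3.6 = 13.6111 m/s.
Reaction distance = 13.6111 × 1.6 = 21.778 m.
Braking distance needed to stop: v²/(2a) = 185.262 / 8.600 = 21.542 m, so total needed = 21.778 + 21.542 = 43.320 m > 26 m — it cannot stop.
Distance remaining when braking begins: 26 − 21.778 = 4.222 m.
v² = v₀² − 2a·d = 185.262 − 2 × 4.300 × 4.222 = 148.953 m²/s².
v = √148.953 = 12.205 m/s.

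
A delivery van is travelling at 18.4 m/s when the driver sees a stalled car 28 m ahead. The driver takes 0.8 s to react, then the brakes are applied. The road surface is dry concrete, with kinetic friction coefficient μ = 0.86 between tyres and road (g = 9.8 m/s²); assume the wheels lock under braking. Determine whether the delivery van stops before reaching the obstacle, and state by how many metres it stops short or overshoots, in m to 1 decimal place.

a = μg = 0.86 × 9.8 = 8.428 m/s².
Reaction distance = 18.4000 × 0.8 = 14.720 m.
Braking distance = v²/(2a) = 338.560 / 16.856 = 20.085 m.
Total stopping distance = 14.720 + 20.085 = 34.805 m, vs 28 m available — it cannot stop in time and overshoots by 34.805 − 28 = 6.805 m.

No — it overshoots by 6.8 m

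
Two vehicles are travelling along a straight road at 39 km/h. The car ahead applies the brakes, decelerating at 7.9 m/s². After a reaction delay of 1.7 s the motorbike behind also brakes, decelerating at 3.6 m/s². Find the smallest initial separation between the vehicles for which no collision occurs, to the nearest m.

Minimum gap ≈ 27 m

39 km/h ÷ 3.6 = 10.8333 m/s.
Leader travels v²/(2a_L) = 117.360 / 15.800 = 7.428 m before stopping.
Follower covers v·t_r = 10.8333 × 1.7 = 18.417 m while reacting, then v²/(2a_F) = 117.360 / 7.200 = 16.300 m while braking, for a total of 18.417 + 16.300 = 34.717 m.
Since a_F ≤ a_L and the follower starts braking later, the follower is never slower than the leader, so the closest approach is when both have stopped.
Minimum gap = 34.717 − 7.428 = 27.289 m.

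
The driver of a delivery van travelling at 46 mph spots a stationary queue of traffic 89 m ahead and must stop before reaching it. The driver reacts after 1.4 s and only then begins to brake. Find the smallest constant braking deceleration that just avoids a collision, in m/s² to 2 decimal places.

46 mph × 0.44704 = 20.5638 m/s.
Distance covered during reaction = 20.5638 × 1.4 = 28.789 m.
Distance available for braking: 89 − 28.789 = 60.211 m.
v² = 2a·d ⇒ a = v²/(2d) = 20.5638² / (2 × 60.211) = 422.870 / 120.422 = 3.5116 m/s².

Required deceleration ≈ 3.51 m/s²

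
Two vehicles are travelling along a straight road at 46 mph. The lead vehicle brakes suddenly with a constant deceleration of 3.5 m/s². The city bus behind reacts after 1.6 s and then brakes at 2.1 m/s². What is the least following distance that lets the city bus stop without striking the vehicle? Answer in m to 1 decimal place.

Minimum gap ≈ 73.2 m

46 mph × 0.44704 = 20.5638 m/s.
Leader travels v²/(2a_L) = 422.870 / 7.000 = 60.410 m before stopping.
Follower covers v·t_r = 20.5638 × 1.6 = 32.902 m while reacting, then v²/(2a_F) = 422.870 / 4.200 = 100.683 m while braking, for a total of 32.902 + 100.683 = 133.585 m.
Since a_F ≤ a_L and the follower starts braking later, the follower is never slower than the leader, so the closest approach is when both have stopped.
Minimum gap = 133.585 − 60.410 = 73.175 m.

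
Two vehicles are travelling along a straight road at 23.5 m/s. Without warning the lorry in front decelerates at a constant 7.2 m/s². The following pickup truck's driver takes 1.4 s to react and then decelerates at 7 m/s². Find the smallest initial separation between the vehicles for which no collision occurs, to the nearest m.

Minimum gap ≈ 34 m

Leader travels v²/(2a_L) = 552.250 / 14.400 = 38.351 m before stopping.
Follower covers v·t_r = 23.5000 × 1.4 = 32.900 m while reacting, then v²/(2a_F) = 552.250 / 14.000 = 39.446 m while braking, for a total of 32.900 + 39.446 = 72.346 m.
Since a_F ≤ a_L and the follower starts braking later, the follower is never slower than the leader, so the closest approach is when both have stopped.
Minimum gap = 72.346 − 38.351 = 33.995 m.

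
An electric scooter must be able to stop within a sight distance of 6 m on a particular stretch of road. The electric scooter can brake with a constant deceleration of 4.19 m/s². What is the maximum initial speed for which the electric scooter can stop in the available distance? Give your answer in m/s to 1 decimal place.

v²/(2a) = d ⇒ v = √(2 × 4.190 × 6) = √50.28 = 7.0908 m/s.

Maximum speed ≈ 7.1 m/s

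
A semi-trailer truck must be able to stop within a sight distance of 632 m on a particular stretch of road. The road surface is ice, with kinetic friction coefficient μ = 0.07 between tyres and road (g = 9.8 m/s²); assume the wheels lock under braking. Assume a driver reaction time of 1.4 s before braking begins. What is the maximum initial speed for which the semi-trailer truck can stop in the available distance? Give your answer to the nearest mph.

a = μg = 0.07 × 9.8 = 0.686 m/s².
Stopping distance: v·t_r + v²/(2a) = 632 with t_r = 1.4 s and a = 0.686 m/s².
So v² + 1.921 v − 867.10 = 0.
Positive root: v = −a·t_r + √((a·t_r)² + 2a·d) = −0.960 + √(0.922 + 867.10) = 28.5022 m/s.
28.5022 m/s ÷ 0.44704 = 63.758 mph.

Maximum speed ≈ 64 mph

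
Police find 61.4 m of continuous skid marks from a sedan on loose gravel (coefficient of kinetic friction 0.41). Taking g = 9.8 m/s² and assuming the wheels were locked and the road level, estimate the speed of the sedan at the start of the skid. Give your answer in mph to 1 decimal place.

Initial speed ≈ 49.7 mph

Deceleration a = μg = 0.41 × 9.8 = 4.018 m/s².
v = √(2a·d) = √(2 × 4.018 × 61.4) = √493.410 = 22.2128 m/s.
= 22.2128 ÷ 0.44704 = 49.689 mph.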